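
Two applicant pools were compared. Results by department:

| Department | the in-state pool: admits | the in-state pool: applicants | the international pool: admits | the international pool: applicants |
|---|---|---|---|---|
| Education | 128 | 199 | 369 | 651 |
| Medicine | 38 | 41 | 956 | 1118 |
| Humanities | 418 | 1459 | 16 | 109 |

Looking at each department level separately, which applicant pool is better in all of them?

the in-state pool

Education: the in-state pool 128/199 = 64.3%, the international pool 369/651 = 56.7% → the in-state pool
Medicine: the in-state pool 38/41 = 92.7%, the international pool 956/1118 = 85.5% → the in-state pool
Humanities: the in-state pool 418/1459 = 28.6%, the international pool 16/109 = 14.7% → the in-state pool
The in-state pool has the higher rate in all 3 groups.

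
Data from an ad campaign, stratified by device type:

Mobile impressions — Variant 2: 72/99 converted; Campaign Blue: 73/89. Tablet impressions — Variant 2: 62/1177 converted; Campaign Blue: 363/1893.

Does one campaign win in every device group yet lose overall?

Mobile: Variant 2 72/99 = 72.7%, Campaign Blue 73/89 = 82.0% → Campaign Blue
Tablet: Variant 2 62/1177 = 5.3%, Campaign Blue 363/1893 = 19.2% → Campaign Blue
Overall: Variant 2 134/1276 = 10.5%, Campaign Blue 436/1982 = 22.0% → Campaign Blue
Campaign Blue wins overall and in every device group — no reversal.

No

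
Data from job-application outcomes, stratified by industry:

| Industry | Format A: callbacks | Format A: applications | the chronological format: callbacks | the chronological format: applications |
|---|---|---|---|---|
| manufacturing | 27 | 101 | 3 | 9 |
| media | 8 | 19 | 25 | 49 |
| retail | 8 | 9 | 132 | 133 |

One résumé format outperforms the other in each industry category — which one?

the chronological format

Manufacturing: Format A 27/101 = 26.7%, the chronological format 3/9 = 33.3% → the chronological format
Media: Format A 8/19 = 42.1%, the chronological format 25/49 = 51.0% → the chronological format
Retail: Format A 8/9 = 88.9%, the chronological format 132/133 = 99.2% → the chronological format
The chronological format has the higher rate in all 3 groups.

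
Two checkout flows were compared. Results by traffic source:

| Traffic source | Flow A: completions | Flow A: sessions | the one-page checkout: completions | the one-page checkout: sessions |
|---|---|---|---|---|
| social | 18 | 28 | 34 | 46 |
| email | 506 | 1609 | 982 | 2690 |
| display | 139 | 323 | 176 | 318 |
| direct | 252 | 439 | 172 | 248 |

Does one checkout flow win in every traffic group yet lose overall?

No

Social: Flow A 18/28 = 64.3%, the one-page checkout 34/46 = 73.9% → the one-page checkout
Email: Flow A 506/1609 = 31.4%, the one-page checkout 982/2690 = 36.5% → the one-page checkout
Display: Flow A 139/323 = 43.0%, the one-page checkout 176/318 = 55.3% → the one-page checkout
Direct: Flow A 252/439 = 57.4%, the one-page checkout 172/248 = 69.4% → the one-page checkout
Overall: Flow A 915/2399 = 38.1%, the one-page checkout 1364/3302 = 41.3% → the one-page checkout
The one-page checkout wins overall and in every traffic group — no reversal.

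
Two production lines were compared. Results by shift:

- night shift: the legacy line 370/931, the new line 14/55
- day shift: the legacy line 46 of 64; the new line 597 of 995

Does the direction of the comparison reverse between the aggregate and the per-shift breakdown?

Yes

Night shift: the legacy line 370/931 = 39.7%, the new line 14/55 = 25.5% → the legacy line
Day shift: the legacy line 46/64 = 71.9%, the new line 597/995 = 60.0% → the legacy line
Overall: the legacy line 416/995 = 41.8%, the new line 611/1050 = 58.2% → the new line
The legacy line wins each shift group but the new line wins overall — the comparison reverses. The legacy line's units skew toward night shift, which has a lower base rate.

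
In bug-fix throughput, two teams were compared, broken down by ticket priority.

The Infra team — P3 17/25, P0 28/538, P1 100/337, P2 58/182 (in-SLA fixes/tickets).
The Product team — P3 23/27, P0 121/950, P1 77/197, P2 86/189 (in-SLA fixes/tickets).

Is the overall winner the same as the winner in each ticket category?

Yes

P3: the Infra team 17/25 = 68.0%, the Product team 23/27 = 85.2% → the Product team
P0: the Infra team 28/538 = 5.2%, the Product team 121/950 = 12.7% → the Product team
P1: the Infra team 100/337 = 29.7%, the Product team 77/197 = 39.1% → the Product team
P2: the Infra team 58/182 = 31.9%, the Product team 86/189 = 45.5% → the Product team
Overall: the Infra team 203/1082 = 18.8%, the Product team 307/1363 = 22.5% → the Product team
The Product team wins overall and in every ticket group — no reversal.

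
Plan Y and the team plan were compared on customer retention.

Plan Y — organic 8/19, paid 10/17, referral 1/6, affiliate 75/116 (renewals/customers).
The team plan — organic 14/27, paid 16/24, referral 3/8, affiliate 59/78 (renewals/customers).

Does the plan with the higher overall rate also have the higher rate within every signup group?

Yes

Organic: Plan Y 8/19 = 42.1%, the team plan 14/27 = 51.9% → the team plan
Paid: Plan Y 10/17 = 58.8%, the team plan 16/24 = 66.7% → the team plan
Referral: Plan Y 1/6 = 16.7%, the team plan 3/8 = 37.5% → the team plan
Affiliate: Plan Y 75/116 = 64.7%, the team plan 59/78 = 75.6% → the team plan
Overall: Plan Y 94/158 = 59.5%, the team plan 92/137 = 67.2% → the team plan
The team plan wins overall and in every signup group — no reversal.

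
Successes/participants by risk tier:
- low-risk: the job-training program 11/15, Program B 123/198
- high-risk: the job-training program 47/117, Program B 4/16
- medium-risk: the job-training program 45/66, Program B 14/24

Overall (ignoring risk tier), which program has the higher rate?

Low-risk: the job-training program 11/15 = 73.3%, Program B 123/198 = 62.1% → the job-training program
High-risk: the job-training program 47/117 = 40.2%, Program B 4/16 = 25.0% → the job-training program
Medium-risk: the job-training program 45/66 = 68.2%, Program B 14/24 = 58.3% → the job-training program
Overall: the job-training program 103/198 = 52.0%, Program B 141/238 = 59.2% → Program B
(The job-training program wins every risk group but Program B wins overall — the job-training program's participants skew toward the low-rate high-risk group.)

Program B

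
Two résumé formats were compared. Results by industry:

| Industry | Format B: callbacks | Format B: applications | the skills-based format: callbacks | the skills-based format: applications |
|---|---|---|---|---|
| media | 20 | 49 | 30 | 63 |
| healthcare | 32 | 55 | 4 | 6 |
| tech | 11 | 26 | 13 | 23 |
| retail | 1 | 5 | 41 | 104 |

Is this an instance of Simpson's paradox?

Media: Format B 20/49 = 40.8%, the skills-based format 30/63 = 47.6% → the skills-based format
Healthcare: Format B 32/55 = 58.2%, the skills-based format 4/6 = 66.7% → the skills-based format
Tech: Format B 11/26 = 42.3%, the skills-based format 13/23 = 56.5% → the skills-based format
Retail: Format B 1/5 = 20.0%, the skills-based format 41/104 = 39.4% → the skills-based format
Overall: Format B 64/135 = 47.4%, the skills-based format 88/196 = 44.9% → Format B
The skills-based format wins each industry group but Format B wins overall — the comparison reverses. The skills-based format's applications skew toward retail, which has a lower base rate.

Yes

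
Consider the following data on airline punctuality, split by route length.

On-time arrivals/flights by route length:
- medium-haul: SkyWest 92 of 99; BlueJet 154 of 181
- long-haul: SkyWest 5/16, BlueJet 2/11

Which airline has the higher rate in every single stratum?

Medium-haul: SkyWest 92/99 = 92.9%, BlueJet 154/181 = 85.1% → SkyWest
Long-haul: SkyWest 5/16 = 31.2%, BlueJet 2/11 = 18.2% → SkyWest
SkyWest has the higher rate in both groups.

SkyWest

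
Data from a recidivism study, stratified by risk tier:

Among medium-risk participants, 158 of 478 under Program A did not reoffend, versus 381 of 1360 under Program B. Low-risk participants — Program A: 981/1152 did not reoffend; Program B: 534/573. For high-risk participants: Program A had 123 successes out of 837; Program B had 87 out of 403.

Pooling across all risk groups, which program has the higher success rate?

Medium-risk: Program A 158/478 = 33.1%, Program B 381/1360 = 28.0% → Program A
Low-risk: Program A 981/1152 = 85.2%, Program B 534/573 = 93.2% → Program B
High-risk: Program A 123/837 = 14.7%, Program B 87/403 = 21.6% → Program B
Overall: Program A 1262/2467 = 51.2%, Program B 1002/2336 = 42.9% → Program A
(Neither sweeps every risk group, but Program A has the higher pooled rate.)

Program A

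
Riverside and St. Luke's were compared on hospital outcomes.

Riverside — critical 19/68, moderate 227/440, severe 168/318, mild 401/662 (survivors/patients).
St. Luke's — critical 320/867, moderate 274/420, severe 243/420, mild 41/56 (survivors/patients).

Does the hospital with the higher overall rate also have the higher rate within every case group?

Critical: Riverside 19/68 = 27.9%, St. Luke's 320/867 = 36.9% → St. Luke's
Moderate: Riverside 227/440 = 51.6%, St. Luke's 274/420 = 65.2% → St. Luke's
Severe: Riverside 168/318 = 52.8%, St. Luke's 243/420 = 57.9% → St. Luke's
Mild: Riverside 401/662 = 60.6%, St. Luke's 41/56 = 73.2% → St. Luke's
Overall: Riverside 815/1488 = 54.8%, St. Luke's 878/1763 = 49.8% → Riverside
St. Luke's wins each case group but Riverside wins overall — the comparison reverses. St. Luke's's patients skew toward critical, which has a lower base rate.

No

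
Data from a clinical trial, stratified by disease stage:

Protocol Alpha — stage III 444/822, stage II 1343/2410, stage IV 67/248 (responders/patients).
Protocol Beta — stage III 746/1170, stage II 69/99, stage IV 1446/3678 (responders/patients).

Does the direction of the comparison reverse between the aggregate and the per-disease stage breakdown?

Yes

Stage III: Protocol Alpha 444/822 = 54.0%, Protocol Beta 746/1170 = 63.8% → Protocol Beta
Stage II: Protocol Alpha 1343/2410 = 55.7%, Protocol Beta 69/99 = 69.7% → Protocol Beta
Stage IV: Protocol Alpha 67/248 = 27.0%, Protocol Beta 1446/3678 = 39.3% → Protocol Beta
Overall: Protocol Alpha 1854/3480 = 53.3%, Protocol Beta 2261/4947 = 45.7% → Protocol Alpha
Protocol Beta wins each disease group but Protocol Alpha wins overall — the comparison reverses. Protocol Beta's patients skew toward stage IV, which has a lower base rate.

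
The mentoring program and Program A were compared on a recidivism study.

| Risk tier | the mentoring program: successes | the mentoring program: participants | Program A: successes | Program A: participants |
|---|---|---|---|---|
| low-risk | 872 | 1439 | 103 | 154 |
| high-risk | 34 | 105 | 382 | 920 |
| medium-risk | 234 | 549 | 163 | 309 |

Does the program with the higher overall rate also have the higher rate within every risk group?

Low-risk: the mentoring program 872/1439 = 60.6%, Program A 103/154 = 66.9% → Program A
High-risk: the mentoring program 34/105 = 32.4%, Program A 382/920 = 41.5% → Program A
Medium-risk: the mentoring program 234/549 = 42.6%, Program A 163/309 = 52.8% → Program A
Overall: the mentoring program 1140/2093 = 54.5%, Program A 648/1383 = 46.9% → the mentoring program
Program A wins each risk group but the mentoring program wins overall — the comparison reverses. Program A's participants skew toward high-risk, which has a lower base rate.

No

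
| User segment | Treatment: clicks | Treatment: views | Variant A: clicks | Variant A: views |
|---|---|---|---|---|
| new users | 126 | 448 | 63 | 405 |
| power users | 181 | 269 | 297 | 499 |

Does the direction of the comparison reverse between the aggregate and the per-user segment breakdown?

No

New users: Treatment 126/448 = 28.1%, Variant A 63/405 = 15.6% → Treatment
Power users: Treatment 181/269 = 67.3%, Variant A 297/499 = 59.5% → Treatment
Overall: Treatment 307/717 = 42.8%, Variant A 360/904 = 39.8% → Treatment
Treatment wins overall and in every user group — no reversal.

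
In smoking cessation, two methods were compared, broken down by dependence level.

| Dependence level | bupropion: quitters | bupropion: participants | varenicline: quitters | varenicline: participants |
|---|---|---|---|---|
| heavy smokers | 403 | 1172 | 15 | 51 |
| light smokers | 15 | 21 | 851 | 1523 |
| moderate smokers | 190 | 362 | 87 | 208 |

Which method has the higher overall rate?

varenicline

Heavy smokers: bupropion 403/1172 = 34.4%, varenicline 15/51 = 29.4% → bupropion
Light smokers: bupropion 15/21 = 71.4%, varenicline 851/1523 = 55.9% → bupropion
Moderate smokers: bupropion 190/362 = 52.5%, varenicline 87/208 = 41.8% → bupropion
Overall: bupropion 608/1555 = 39.1%, varenicline 953/1782 = 53.5% → varenicline
(Bupropion wins every dependence group but varenicline wins overall — bupropion's participants skew toward the low-rate heavy smokers group.)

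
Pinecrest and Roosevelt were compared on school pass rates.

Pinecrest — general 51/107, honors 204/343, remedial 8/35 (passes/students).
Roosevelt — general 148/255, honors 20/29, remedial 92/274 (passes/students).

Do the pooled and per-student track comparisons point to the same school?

General: Pinecrest 51/107 = 47.7%, Roosevelt 148/255 = 58.0% → Roosevelt
Honors: Pinecrest 204/343 = 59.5%, Roosevelt 20/29 = 69.0% → Roosevelt
Remedial: Pinecrest 8/35 = 22.9%, Roosevelt 92/274 = 33.6% → Roosevelt
Overall: Pinecrest 263/485 = 54.2%, Roosevelt 260/558 = 46.6% → Pinecrest
Roosevelt wins each student group but Pinecrest wins overall — the comparison reverses. Roosevelt's students skew toward remedial, which has a lower base rate.

No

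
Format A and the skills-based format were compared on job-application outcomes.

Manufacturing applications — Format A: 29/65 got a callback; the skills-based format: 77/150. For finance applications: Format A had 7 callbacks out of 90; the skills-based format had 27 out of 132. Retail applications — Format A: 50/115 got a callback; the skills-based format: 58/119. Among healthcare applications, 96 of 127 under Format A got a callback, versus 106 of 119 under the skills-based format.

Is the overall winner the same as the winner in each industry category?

Yes

Manufacturing: Format A 29/65 = 44.6%, the skills-based format 77/150 = 51.3% → the skills-based format
Finance: Format A 7/90 = 7.8%, the skills-based format 27/132 = 20.5% → the skills-based format
Retail: Format A 50/115 = 43.5%, the skills-based format 58/119 = 48.7% → the skills-based format
Healthcare: Format A 96/127 = 75.6%, the skills-based format 106/119 = 89.1% → the skills-based format
Overall: Format A 182/397 = 45.8%, the skills-based format 268/520 = 51.5% → the skills-based format
The skills-based format wins overall and in every industry group — no reversal.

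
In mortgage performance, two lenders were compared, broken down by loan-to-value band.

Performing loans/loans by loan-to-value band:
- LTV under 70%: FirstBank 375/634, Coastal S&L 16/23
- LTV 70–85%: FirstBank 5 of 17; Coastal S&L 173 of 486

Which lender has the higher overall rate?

LTV under 70%: FirstBank 375/634 = 59.1%, Coastal S&L 16/23 = 69.6% → Coastal S&L
LTV 70–85%: FirstBank 5/17 = 29.4%, Coastal S&L 173/486 = 35.6% → Coastal S&L
Overall: FirstBank 380/651 = 58.4%, Coastal S&L 189/509 = 37.1% → FirstBank
(Coastal S&L wins every loan-to-value group but FirstBank wins overall — Coastal S&L's loans skew toward the low-rate LTV 70–85% group.)

FirstBank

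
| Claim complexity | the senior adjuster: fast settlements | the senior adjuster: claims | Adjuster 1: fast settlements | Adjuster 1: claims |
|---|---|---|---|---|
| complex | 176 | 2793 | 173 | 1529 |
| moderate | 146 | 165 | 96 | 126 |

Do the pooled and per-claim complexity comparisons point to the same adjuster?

Complex: the senior adjuster 176/2793 = 6.3%, Adjuster 1 173/1529 = 11.3% → Adjuster 1
Moderate: the senior adjuster 146/165 = 88.5%, Adjuster 1 96/126 = 76.2% → the senior adjuster
Overall: the senior adjuster 322/2958 = 10.9%, Adjuster 1 269/1655 = 16.3% → Adjuster 1
Neither sweeps: the senior adjuster wins 1 of 2 groups, Adjuster 1 wins 1. Adjuster 1 wins overall but not every group — no Simpson reversal.

No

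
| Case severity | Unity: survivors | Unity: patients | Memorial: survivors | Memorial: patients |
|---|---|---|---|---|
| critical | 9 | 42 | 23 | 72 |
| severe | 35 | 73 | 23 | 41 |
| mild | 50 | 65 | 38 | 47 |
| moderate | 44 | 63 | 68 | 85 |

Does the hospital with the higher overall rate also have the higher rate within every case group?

Critical: Unity 9/42 = 21.4%, Memorial 23/72 = 31.9% → Memorial
Severe: Unity 35/73 = 47.9%, Memorial 23/41 = 56.1% → Memorial
Mild: Unity 50/65 = 76.9%, Memorial 38/47 = 80.9% → Memorial
Moderate: Unity 44/63 = 69.8%, Memorial 68/85 = 80.0% → Memorial
Overall: Unity 138/243 = 56.8%, Memorial 152/245 = 62.0% → Memorial
Memorial wins overall and in every case group — no reversal.

Yes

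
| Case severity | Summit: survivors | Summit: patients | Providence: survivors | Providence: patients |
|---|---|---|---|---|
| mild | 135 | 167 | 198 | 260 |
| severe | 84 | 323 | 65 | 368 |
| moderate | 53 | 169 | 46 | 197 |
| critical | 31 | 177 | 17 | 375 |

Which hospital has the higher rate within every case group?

Summit

Mild: Summit 135/167 = 80.8%, Providence 198/260 = 76.2% → Summit
Severe: Summit 84/323 = 26.0%, Providence 65/368 = 17.7% → Summit
Moderate: Summit 53/169 = 31.4%, Providence 46/197 = 23.4% → Summit
Critical: Summit 31/177 = 17.5%, Providence 17/375 = 4.5% → Summit
Summit has the higher rate in all 4 groups.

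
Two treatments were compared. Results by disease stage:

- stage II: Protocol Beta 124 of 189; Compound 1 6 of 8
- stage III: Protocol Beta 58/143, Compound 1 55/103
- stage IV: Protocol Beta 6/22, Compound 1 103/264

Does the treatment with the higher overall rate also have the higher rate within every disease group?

No

Stage II: Protocol Beta 124/189 = 65.6%, Compound 1 6/8 = 75.0% → Compound 1
Stage III: Protocol Beta 58/143 = 40.6%, Compound 1 55/103 = 53.4% → Compound 1
Stage IV: Protocol Beta 6/22 = 27.3%, Compound 1 103/264 = 39.0% → Compound 1
Overall: Protocol Beta 188/354 = 53.1%, Compound 1 164/375 = 43.7% → Protocol Beta
Compound 1 wins each disease group but Protocol Beta wins overall — the comparison reverses. Compound 1's patients skew toward stage IV, which has a lower base rate.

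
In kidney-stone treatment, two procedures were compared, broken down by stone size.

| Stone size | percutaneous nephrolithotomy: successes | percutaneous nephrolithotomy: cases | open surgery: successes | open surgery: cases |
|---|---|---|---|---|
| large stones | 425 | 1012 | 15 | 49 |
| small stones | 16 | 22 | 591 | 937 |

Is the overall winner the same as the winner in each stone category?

Large stones: percutaneous nephrolithotomy 425/1012 = 42.0%, open surgery 15/49 = 30.6% → percutaneous nephrolithotomy
Small stones: percutaneous nephrolithotomy 16/22 = 72.7%, open surgery 591/937 = 63.1% → percutaneous nephrolithotomy
Overall: percutaneous nephrolithotomy 441/1034 = 42.6%, open surgery 606/986 = 61.5% → open surgery
Percutaneous nephrolithotomy wins each stone group but open surgery wins overall — the comparison reverses. Percutaneous nephrolithotomy's cases skew toward large stones, which has a lower base rate.

No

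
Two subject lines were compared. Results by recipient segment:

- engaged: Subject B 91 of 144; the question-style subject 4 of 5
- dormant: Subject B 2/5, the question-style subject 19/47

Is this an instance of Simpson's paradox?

Engaged: Subject B 91/144 = 63.2%, the question-style subject 4/5 = 80.0% → the question-style subject
Dormant: Subject B 2/5 = 40.0%, the question-style subject 19/47 = 40.4% → the question-style subject
Overall: Subject B 93/149 = 62.4%, the question-style subject 23/52 = 44.2% → Subject B
The question-style subject wins each recipient group but Subject B wins overall — the comparison reverses. The question-style subject's sends skew toward dormant, which has a lower base rate.

Yes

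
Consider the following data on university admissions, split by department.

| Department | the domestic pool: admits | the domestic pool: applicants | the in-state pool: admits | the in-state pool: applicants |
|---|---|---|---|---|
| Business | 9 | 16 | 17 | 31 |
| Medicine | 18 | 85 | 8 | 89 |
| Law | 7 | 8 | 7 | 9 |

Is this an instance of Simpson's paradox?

Business: the domestic pool 9/16 = 56.2%, the in-state pool 17/31 = 54.8% → the domestic pool
Medicine: the domestic pool 18/85 = 21.2%, the in-state pool 8/89 = 9.0% → the domestic pool
Law: the domestic pool 7/8 = 87.5%, the in-state pool 7/9 = 77.8% → the domestic pool
Overall: the domestic pool 34/109 = 31.2%, the in-state pool 32/129 = 24.8% → the domestic pool
The domestic pool wins overall and in every department group — no reversal.

No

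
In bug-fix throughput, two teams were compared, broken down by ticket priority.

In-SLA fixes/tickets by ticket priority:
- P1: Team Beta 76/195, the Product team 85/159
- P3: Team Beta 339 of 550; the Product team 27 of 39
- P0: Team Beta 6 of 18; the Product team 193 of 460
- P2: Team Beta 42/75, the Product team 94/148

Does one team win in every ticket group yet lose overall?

Yes

P1: Team Beta 76/195 = 39.0%, the Product team 85/159 = 53.5% → the Product team
P3: Team Beta 339/550 = 61.6%, the Product team 27/39 = 69.2% → the Product team
P0: Team Beta 6/18 = 33.3%, the Product team 193/460 = 42.0% → the Product team
P2: Team Beta 42/75 = 56.0%, the Product team 94/148 = 63.5% → the Product team
Overall: Team Beta 463/838 = 55.3%, the Product team 399/806 = 49.5% → Team Beta
The Product team wins each ticket group but Team Beta wins overall — the comparison reverses. The Product team's tickets skew toward P0, which has a lower base rate.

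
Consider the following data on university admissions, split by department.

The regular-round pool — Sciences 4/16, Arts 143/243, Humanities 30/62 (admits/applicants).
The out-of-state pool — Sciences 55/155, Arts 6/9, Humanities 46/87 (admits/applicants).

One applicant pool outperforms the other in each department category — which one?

Sciences: the regular-round pool 4/16 = 25.0%, the out-of-state pool 55/155 = 35.5% → the out-of-state pool
Arts: the regular-round pool 143/243 = 58.8%, the out-of-state pool 6/9 = 66.7% → the out-of-state pool
Humanities: the regular-round pool 30/62 = 48.4%, the out-of-state pool 46/87 = 52.9% → the out-of-state pool
The out-of-state pool has the higher rate in all 3 groups.

the out-of-state pool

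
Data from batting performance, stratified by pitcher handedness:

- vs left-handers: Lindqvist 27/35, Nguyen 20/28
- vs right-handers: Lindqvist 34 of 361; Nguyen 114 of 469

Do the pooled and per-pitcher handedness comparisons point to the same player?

Vs left-handers: Lindqvist 27/35 = 77.1%, Nguyen 20/28 = 71.4% → Lindqvist
Vs right-handers: Lindqvist 34/361 = 9.4%, Nguyen 114/469 = 24.3% → Nguyen
Overall: Lindqvist 61/396 = 15.4%, Nguyen 134/497 = 27.0% → Nguyen
Neither sweeps: Lindqvist wins 1 of 2 groups, Nguyen wins 1. Nguyen wins overall but not every group — no Simpson reversal.

No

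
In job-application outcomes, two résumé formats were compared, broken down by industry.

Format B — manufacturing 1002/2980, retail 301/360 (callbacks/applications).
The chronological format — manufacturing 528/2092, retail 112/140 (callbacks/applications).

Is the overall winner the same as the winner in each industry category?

Yes

Manufacturing: Format B 1002/2980 = 33.6%, the chronological format 528/2092 = 25.2% → Format B
Retail: Format B 301/360 = 83.6%, the chronological format 112/140 = 80.0% → Format B
Overall: Format B 1303/3340 = 39.0%, the chronological format 640/2232 = 28.7% → Format B
Format B wins overall and in every industry group — no reversal.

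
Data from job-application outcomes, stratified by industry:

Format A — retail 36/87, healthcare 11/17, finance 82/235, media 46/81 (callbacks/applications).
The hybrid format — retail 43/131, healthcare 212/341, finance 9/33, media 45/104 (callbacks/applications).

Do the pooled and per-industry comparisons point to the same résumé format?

Retail: Format A 36/87 = 41.4%, the hybrid format 43/131 = 32.8% → Format A
Healthcare: Format A 11/17 = 64.7%, the hybrid format 212/341 = 62.2% → Format A
Finance: Format A 82/235 = 34.9%, the hybrid format 9/33 = 27.3% → Format A
Media: Format A 46/81 = 56.8%, the hybrid format 45/104 = 43.3% → Format A
Overall: Format A 175/420 = 41.7%, the hybrid format 309/609 = 50.7% → the hybrid format
Format A wins each industry group but the hybrid format wins overall — the comparison reverses. Format A's applications skew toward finance, which has a lower base rate.

No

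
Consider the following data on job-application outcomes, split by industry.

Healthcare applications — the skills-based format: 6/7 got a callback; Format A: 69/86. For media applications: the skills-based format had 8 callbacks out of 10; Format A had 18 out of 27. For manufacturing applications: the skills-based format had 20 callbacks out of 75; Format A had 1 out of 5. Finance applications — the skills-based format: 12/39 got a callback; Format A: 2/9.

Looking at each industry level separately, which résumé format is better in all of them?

the skills-based format

Healthcare: the skills-based format 6/7 = 85.7%, Format A 69/86 = 80.2% → the skills-based format
Media: the skills-based format 8/10 = 80.0%, Format A 18/27 = 66.7% → the skills-based format
Manufacturing: the skills-based format 20/75 = 26.7%, Format A 1/5 = 20.0% → the skills-based format
Finance: the skills-based format 12/39 = 30.8%, Format A 2/9 = 22.2% → the skills-based format
The skills-based format has the higher rate in all 4 groups.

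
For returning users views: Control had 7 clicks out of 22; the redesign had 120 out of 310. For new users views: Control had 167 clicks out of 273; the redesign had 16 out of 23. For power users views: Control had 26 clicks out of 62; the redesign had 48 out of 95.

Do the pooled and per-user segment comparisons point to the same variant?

No

Returning users: Control 7/22 = 31.8%, the redesign 120/310 = 38.7% → the redesign
New users: Control 167/273 = 61.2%, the redesign 16/23 = 69.6% → the redesign
Power users: Control 26/62 = 41.9%, the redesign 48/95 = 50.5% → the redesign
Overall: Control 200/357 = 56.0%, the redesign 184/428 = 43.0% → Control
The redesign wins each user group but Control wins overall — the comparison reverses. The redesign's views skew toward returning users, which has a lower base rate.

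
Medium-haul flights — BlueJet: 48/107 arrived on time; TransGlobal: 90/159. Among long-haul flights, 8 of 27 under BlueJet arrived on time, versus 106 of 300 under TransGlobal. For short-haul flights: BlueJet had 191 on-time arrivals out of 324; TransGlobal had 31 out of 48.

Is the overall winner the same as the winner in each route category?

Medium-haul: BlueJet 48/107 = 44.9%, TransGlobal 90/159 = 56.6% → TransGlobal
Long-haul: BlueJet 8/27 = 29.6%, TransGlobal 106/300 = 35.3% → TransGlobal
Short-haul: BlueJet 191/324 = 59.0%, TransGlobal 31/48 = 64.6% → TransGlobal
Overall: BlueJet 247/458 = 53.9%, TransGlobal 227/507 = 44.8% → BlueJet
TransGlobal wins each route group but BlueJet wins overall — the comparison reverses. TransGlobal's flights skew toward long-haul, which has a lower base rate.

No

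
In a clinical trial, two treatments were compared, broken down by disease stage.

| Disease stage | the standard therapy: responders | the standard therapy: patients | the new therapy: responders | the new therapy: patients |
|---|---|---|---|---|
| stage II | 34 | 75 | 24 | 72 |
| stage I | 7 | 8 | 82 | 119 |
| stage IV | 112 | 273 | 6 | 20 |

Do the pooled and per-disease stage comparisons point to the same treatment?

Stage II: the standard therapy 34/75 = 45.3%, the new therapy 24/72 = 33.3% → the standard therapy
Stage I: the standard therapy 7/8 = 87.5%, the new therapy 82/119 = 68.9% → the standard therapy
Stage IV: the standard therapy 112/273 = 41.0%, the new therapy 6/20 = 30.0% → the standard therapy
Overall: the standard therapy 153/356 = 43.0%, the new therapy 112/211 = 53.1% → the new therapy
The standard therapy wins each disease group but the new therapy wins overall — the comparison reverses. The standard therapy's patients skew toward stage IV, which has a lower base rate.

No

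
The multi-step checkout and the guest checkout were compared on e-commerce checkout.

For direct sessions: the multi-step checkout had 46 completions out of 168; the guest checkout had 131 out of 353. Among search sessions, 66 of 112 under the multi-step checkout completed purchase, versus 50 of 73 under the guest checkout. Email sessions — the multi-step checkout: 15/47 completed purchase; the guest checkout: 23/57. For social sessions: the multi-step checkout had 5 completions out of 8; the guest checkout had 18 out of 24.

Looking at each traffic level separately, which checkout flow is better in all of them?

Direct: the multi-step checkout 46/168 = 27.4%, the guest checkout 131/353 = 37.1% → the guest checkout
Search: the multi-step checkout 66/112 = 58.9%, the guest checkout 50/73 = 68.5% → the guest checkout
Email: the multi-step checkout 15/47 = 31.9%, the guest checkout 23/57 = 40.4% → the guest checkout
Social: the multi-step checkout 5/8 = 62.5%, the guest checkout 18/24 = 75.0% → the guest checkout
The guest checkout has the higher rate in all 4 groups.

the guest checkout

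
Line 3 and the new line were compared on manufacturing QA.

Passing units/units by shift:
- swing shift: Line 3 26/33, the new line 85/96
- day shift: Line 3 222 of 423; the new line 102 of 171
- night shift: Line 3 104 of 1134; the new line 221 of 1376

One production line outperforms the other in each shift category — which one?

the new line

Swing shift: Line 3 26/33 = 78.8%, the new line 85/96 = 88.5% → the new line
Day shift: Line 3 222/423 = 52.5%, the new line 102/171 = 59.6% → the new line
Night shift: Line 3 104/1134 = 9.2%, the new line 221/1376 = 16.1% → the new line
The new line has the higher rate in all 3 groups.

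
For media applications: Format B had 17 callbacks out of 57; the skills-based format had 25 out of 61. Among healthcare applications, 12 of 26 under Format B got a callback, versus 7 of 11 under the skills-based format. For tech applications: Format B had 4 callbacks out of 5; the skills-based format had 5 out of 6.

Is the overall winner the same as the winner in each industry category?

Yes

Media: Format B 17/57 = 29.8%, the skills-based format 25/61 = 41.0% → the skills-based format
Healthcare: Format B 12/26 = 46.2%, the skills-based format 7/11 = 63.6% → the skills-based format
Tech: Format B 4/5 = 80.0%, the skills-based format 5/6 = 83.3% → the skills-based format
Overall: Format B 33/88 = 37.5%, the skills-based format 37/78 = 47.4% → the skills-based format
The skills-based format wins overall and in every industry group — no reversal.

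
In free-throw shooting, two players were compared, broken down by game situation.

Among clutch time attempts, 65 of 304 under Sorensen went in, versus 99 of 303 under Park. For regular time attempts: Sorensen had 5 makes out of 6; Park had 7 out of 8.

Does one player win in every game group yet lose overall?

Clutch time: Sorensen 65/304 = 21.4%, Park 99/303 = 32.7% → Park
Regular time: Sorensen 5/6 = 83.3%, Park 7/8 = 87.5% → Park
Overall: Sorensen 70/310 = 22.6%, Park 106/311 = 34.1% → Park
Park wins overall and in every game group — no reversal.

No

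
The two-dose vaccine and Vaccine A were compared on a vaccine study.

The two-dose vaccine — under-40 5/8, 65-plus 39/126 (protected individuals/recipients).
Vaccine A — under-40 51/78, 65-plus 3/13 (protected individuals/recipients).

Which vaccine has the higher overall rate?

Vaccine A

Under-40: the two-dose vaccine 5/8 = 62.5%, Vaccine A 51/78 = 65.4% → Vaccine A
65-plus: the two-dose vaccine 39/126 = 31.0%, Vaccine A 3/13 = 23.1% → the two-dose vaccine
Overall: the two-dose vaccine 44/134 = 32.8%, Vaccine A 54/91 = 59.3% → Vaccine A
(Neither sweeps every age group, but Vaccine A has the higher pooled rate.)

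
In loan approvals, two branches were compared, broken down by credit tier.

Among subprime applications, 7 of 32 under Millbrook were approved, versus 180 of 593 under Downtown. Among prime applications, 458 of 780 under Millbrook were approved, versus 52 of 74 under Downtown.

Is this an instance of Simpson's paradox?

Yes

Subprime: Millbrook 7/32 = 21.9%, Downtown 180/593 = 30.4% → Downtown
Prime: Millbrook 458/780 = 58.7%, Downtown 52/74 = 70.3% → Downtown
Overall: Millbrook 465/812 = 57.3%, Downtown 232/667 = 34.8% → Millbrook
Downtown wins each credit group but Millbrook wins overall — the comparison reverses. Downtown's applications skew toward subprime, which has a lower base rate.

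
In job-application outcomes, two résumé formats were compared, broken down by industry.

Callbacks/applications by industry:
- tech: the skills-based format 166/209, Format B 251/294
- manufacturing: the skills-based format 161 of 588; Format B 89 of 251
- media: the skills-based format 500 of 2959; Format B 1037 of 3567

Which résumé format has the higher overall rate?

Format B

Tech: the skills-based format 166/209 = 79.4%, Format B 251/294 = 85.4% → Format B
Manufacturing: the skills-based format 161/588 = 27.4%, Format B 89/251 = 35.5% → Format B
Media: the skills-based format 500/2959 = 16.9%, Format B 1037/3567 = 29.1% → Format B
Overall: the skills-based format 827/3756 = 22.0%, Format B 1377/4112 = 33.5% → Format B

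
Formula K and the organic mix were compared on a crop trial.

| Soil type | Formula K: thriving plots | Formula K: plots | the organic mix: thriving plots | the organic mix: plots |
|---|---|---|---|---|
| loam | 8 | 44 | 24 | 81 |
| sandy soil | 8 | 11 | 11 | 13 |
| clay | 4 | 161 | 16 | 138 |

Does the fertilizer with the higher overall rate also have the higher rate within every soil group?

Loam: Formula K 8/44 = 18.2%, the organic mix 24/81 = 29.6% → the organic mix
Sandy soil: Formula K 8/11 = 72.7%, the organic mix 11/13 = 84.6% → the organic mix
Clay: Formula K 4/161 = 2.5%, the organic mix 16/138 = 11.6% → the organic mix
Overall: Formula K 20/216 = 9.3%, the organic mix 51/232 = 22.0% → the organic mix
The organic mix wins overall and in every soil group — no reversal.

Yes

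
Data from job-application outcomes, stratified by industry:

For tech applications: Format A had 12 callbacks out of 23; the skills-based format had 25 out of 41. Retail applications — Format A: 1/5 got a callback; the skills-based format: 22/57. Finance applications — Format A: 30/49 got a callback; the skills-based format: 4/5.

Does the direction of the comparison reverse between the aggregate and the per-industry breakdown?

Yes

Tech: Format A 12/23 = 52.2%, the skills-based format 25/41 = 61.0% → the skills-based format
Retail: Format A 1/5 = 20.0%, the skills-based format 22/57 = 38.6% → the skills-based format
Finance: Format A 30/49 = 61.2%, the skills-based format 4/5 = 80.0% → the skills-based format
Overall: Format A 43/77 = 55.8%, the skills-based format 51/103 = 49.5% → Format A
The skills-based format wins each industry group but Format A wins overall — the comparison reverses. The skills-based format's applications skew toward retail, which has a lower base rate.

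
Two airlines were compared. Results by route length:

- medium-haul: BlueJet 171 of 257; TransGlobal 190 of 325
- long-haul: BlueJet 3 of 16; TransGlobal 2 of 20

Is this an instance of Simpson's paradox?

No

Medium-haul: BlueJet 171/257 = 66.5%, TransGlobal 190/325 = 58.5% → BlueJet
Long-haul: BlueJet 3/16 = 18.8%, TransGlobal 2/20 = 10.0% → BlueJet
Overall: BlueJet 174/273 = 63.7%, TransGlobal 192/345 = 55.7% → BlueJet
BlueJet wins overall and in every route group — no reversal.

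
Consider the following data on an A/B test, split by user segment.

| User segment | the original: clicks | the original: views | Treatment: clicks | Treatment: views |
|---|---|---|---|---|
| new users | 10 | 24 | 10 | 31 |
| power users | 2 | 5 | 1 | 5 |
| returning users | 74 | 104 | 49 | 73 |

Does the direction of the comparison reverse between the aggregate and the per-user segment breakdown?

No

New users: the original 10/24 = 41.7%, Treatment 10/31 = 32.3% → the original
Power users: the original 2/5 = 40.0%, Treatment 1/5 = 20.0% → the original
Returning users: the original 74/104 = 71.2%, Treatment 49/73 = 67.1% → the original
Overall: the original 86/133 = 64.7%, Treatment 60/109 = 55.0% → the original
The original wins overall and in every user group — no reversal.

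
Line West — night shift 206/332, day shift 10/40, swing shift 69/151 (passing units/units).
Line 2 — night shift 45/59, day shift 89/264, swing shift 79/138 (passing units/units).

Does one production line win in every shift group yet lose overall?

Yes

Night shift: Line West 206/332 = 62.0%, Line 2 45/59 = 76.3% → Line 2
Day shift: Line West 10/40 = 25.0%, Line 2 89/264 = 33.7% → Line 2
Swing shift: Line West 69/151 = 45.7%, Line 2 79/138 = 57.2% → Line 2
Overall: Line West 285/523 = 54.5%, Line 2 213/461 = 46.2% → Line West
Line 2 wins each shift group but Line West wins overall — the comparison reverses. Line 2's units skew toward day shift, which has a lower base rate.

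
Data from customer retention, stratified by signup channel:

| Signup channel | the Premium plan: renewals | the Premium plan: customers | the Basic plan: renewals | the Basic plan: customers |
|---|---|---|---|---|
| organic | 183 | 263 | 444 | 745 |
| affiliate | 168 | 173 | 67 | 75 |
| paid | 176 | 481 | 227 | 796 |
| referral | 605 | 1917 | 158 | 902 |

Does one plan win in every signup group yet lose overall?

Organic: the Premium plan 183/263 = 69.6%, the Basic plan 444/745 = 59.6% → the Premium plan
Affiliate: the Premium plan 168/173 = 97.1%, the Basic plan 67/75 = 89.3% → the Premium plan
Paid: the Premium plan 176/481 = 36.6%, the Basic plan 227/796 = 28.5% → the Premium plan
Referral: the Premium plan 605/1917 = 31.6%, the Basic plan 158/902 = 17.5% → the Premium plan
Overall: the Premium plan 1132/2834 = 39.9%, the Basic plan 896/2518 = 35.6% → the Premium plan
The Premium plan wins overall and in every signup group — no reversal.

No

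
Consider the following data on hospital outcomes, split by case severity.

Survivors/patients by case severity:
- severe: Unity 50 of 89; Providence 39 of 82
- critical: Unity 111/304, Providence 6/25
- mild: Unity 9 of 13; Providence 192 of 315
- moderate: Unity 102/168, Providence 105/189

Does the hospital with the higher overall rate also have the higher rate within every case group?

Severe: Unity 50/89 = 56.2%, Providence 39/82 = 47.6% → Unity
Critical: Unity 111/304 = 36.5%, Providence 6/25 = 24.0% → Unity
Mild: Unity 9/13 = 69.2%, Providence 192/315 = 61.0% → Unity
Moderate: Unity 102/168 = 60.7%, Providence 105/189 = 55.6% → Unity
Overall: Unity 272/574 = 47.4%, Providence 342/611 = 56.0% → Providence
Unity wins each case group but Providence wins overall — the comparison reverses. Unity's patients skew toward critical, which has a lower base rate.

No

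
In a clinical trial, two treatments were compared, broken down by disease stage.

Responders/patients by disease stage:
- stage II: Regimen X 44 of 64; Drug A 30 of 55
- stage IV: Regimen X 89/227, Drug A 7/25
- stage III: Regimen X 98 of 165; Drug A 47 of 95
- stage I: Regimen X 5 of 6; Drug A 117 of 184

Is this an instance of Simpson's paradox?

Yes

Stage II: Regimen X 44/64 = 68.8%, Drug A 30/55 = 54.5% → Regimen X
Stage IV: Regimen X 89/227 = 39.2%, Drug A 7/25 = 28.0% → Regimen X
Stage III: Regimen X 98/165 = 59.4%, Drug A 47/95 = 49.5% → Regimen X
Stage I: Regimen X 5/6 = 83.3%, Drug A 117/184 = 63.6% → Regimen X
Overall: Regimen X 236/462 = 51.1%, Drug A 201/359 = 56.0% → Drug A
Regimen X wins each disease group but Drug A wins overall — the comparison reverses. Regimen X's patients skew toward stage IV, which has a lower base rate.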